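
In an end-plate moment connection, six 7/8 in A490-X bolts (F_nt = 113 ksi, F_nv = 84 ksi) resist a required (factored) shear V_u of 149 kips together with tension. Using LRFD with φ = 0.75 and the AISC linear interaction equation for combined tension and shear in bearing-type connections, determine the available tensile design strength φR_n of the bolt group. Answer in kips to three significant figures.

A_b = π·0.875²/4 = 0.6013 in²; f_rv = 149 / (6 × 0.6013) = 41.3 ksi.
F'_nt = 1.3 F_nt − (F_nt / φF_nv) f_rv = 1.3·113 − (113/(0.75·84))·41.3 = 72.83 ksi, capped at F_nt → F'_nt = 72.83 ksi.
R_n = F'_nt · A_b · n = 72.83 × 0.6013 × 6 = 262.7 kips.
Design strength φR_n = 0.75 × 262.7 = 197 kips.

197 kips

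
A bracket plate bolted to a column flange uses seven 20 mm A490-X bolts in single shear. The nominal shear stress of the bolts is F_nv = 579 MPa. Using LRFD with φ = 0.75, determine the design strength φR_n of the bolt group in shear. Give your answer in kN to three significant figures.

A_b = π × 20² / 4 = 314.2 mm².
R_n = F_nv · A_b · n · n_s = 579 × 314.2 × 7 × 1 / 1000 = 1273 kN.
Design strength φR_n = 0.75 × 1273 = 955 kN.

955 kN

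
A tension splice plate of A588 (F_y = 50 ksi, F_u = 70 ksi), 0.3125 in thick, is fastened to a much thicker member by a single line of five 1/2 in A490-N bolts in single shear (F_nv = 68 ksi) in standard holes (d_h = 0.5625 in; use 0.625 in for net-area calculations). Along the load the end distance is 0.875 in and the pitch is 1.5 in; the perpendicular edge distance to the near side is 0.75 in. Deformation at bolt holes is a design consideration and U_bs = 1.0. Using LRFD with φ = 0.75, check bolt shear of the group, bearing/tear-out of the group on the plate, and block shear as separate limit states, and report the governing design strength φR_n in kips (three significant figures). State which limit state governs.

47.2 kips (block shear governs)

Bolt shear: A_b = π·0.5²/4 = 0.1963 in²; R_n = 68 × 0.1963 × 5 × 1 = 66.76 kips → 0.75 × 66.76 = 50.1 kips.
Bearing: edge l_c = 0.5938, r_n = 15.59 kips; interior l_c = 0.9375, r_n = 24.61 kips; R_n = 15.59 + 4·24.61 = 114 kips → 85.5 kips.
Block shear: A_gv = 2.148, A_nv = 1.27, A_nt = 0.1367 in²; R_n = min(0.6F_uA_nv, 0.6F_yA_gv) + U_bs·F_u·A_nt = 62.89 kips → 47.2 kips.
Block shear governs: 47.2 kips.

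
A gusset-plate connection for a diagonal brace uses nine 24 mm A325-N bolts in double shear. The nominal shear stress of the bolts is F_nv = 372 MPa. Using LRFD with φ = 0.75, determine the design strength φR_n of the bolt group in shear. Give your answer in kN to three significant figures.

A_b = π × 24² / 4 = 452.4 mm².
R_n = F_nv · A_b · n · n_s = 372 × 452.4 × 9 × 2 / 1000 = 3029 kN.
Design strength φR_n = 0.75 × 3029 = 2270 kN.

2270 kN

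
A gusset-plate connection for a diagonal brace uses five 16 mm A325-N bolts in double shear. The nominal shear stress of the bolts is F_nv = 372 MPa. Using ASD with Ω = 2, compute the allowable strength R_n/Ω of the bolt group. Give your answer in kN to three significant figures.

A_b = π × 16² / 4 = 201.1 mm².
R_n = F_nv · A_b · n · n_s = 372 × 201.1 × 5 × 2 / 1000 = 748 kN.
Allowable strength R_n/Ω = 748 / 2 = 374 kN.

374 kN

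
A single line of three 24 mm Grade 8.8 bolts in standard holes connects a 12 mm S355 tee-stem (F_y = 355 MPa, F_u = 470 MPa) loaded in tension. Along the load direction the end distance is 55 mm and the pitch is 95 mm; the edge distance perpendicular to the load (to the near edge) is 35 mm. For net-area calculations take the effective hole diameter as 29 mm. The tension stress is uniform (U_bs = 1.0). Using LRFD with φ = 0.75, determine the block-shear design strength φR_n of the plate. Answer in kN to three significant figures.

Shear plane L_v = 55 + 2·95 = 245 mm; A_gv = 245 × 12 = 2940 mm².
A_nv = (245 − 2.5·29) × 12 = 2070 mm².
A_nt = (35 − 0.5·29) × 12 = 246 mm².
0.6 F_u A_nv = 583.7 kN; 0.6 F_y A_gv = 626.2 kN → shear rupture governs the shear term.
R_n = 583.7 + 1.0 × 470 × 246 / 1000 = 699.4 kN.
Design strength φR_n = 0.75 × 699.4 = 525 kN.

525 kN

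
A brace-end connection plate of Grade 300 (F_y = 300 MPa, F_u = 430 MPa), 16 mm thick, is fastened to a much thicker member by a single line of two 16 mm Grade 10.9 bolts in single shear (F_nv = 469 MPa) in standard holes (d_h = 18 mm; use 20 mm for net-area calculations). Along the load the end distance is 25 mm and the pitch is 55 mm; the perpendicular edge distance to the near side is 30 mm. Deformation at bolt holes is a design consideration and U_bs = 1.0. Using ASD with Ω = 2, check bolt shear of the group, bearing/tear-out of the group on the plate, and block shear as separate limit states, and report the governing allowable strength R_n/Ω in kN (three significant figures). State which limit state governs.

94.3 kN (bolt shear governs)

Bolt shear: A_b = π·16²/4 = 201.1 mm²; R_n = 469 × 201.1 × 2 × 1 / 1000 = 188.6 kN → 188.6 / 2 = 94.3 kN.
Bearing: edge l_c = 16, r_n = 132.1 kN; interior l_c = 37, r_n = 264.2 kN; R_n = 132.1 + 1·264.2 = 396.3 kN → 198 kN.
Block shear: A_gv = 1280, A_nv = 800, A_nt = 320 mm²; R_n = min(0.6F_uA_nv, 0.6F_yA_gv) + U_bs·F_u·A_nt = 344 kN → 172 kN.
Bolt shear governs: 94.3 kN.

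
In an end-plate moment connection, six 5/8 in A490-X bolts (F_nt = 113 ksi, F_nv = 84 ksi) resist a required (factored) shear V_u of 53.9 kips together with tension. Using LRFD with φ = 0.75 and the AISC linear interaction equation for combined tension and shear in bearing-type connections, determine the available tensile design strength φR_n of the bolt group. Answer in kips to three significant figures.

A_b = π·0.625²/4 = 0.3068 in²; f_rv = 53.9 / (6 × 0.3068) = 29.28 ksi.
F'_nt = 1.3 F_nt − (F_nt / φF_nv) f_rv = 1.3·113 − (113/(0.75·84))·29.28 = 94.38 ksi, capped at F_nt → F'_nt = 94.38 ksi.
R_n = F'_nt · A_b · n = 94.38 × 0.3068 × 6 = 173.7 kips.
Design strength φR_n = 0.75 × 173.7 = 130 kips.

130 kips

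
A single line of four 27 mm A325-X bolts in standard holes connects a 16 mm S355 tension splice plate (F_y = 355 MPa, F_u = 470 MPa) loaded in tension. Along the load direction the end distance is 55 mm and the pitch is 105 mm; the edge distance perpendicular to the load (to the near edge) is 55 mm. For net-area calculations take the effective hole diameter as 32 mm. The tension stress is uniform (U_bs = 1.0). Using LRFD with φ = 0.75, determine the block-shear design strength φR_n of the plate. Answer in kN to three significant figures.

Shear plane L_v = 55 + 3·105 = 370 mm; A_gv = 370 × 16 = 5920 mm².
A_nv = (370 − 3.5·32) × 16 = 4128 mm².
A_nt = (55 − 0.5·32) × 16 = 624 mm².
0.6 F_u A_nv = 1164 kN; 0.6 F_y A_gv = 1261 kN → shear rupture governs the shear term.
R_n = 1164 + 1.0 × 470 × 624 / 1000 = 1457 kN.
Design strength φR_n = 0.75 × 1457 = 1090 kN.

1090 kN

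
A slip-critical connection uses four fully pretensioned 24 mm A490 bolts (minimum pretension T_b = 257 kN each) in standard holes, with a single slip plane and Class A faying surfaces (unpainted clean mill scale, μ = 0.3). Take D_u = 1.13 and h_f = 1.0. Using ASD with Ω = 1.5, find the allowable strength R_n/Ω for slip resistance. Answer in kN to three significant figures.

R_n = μ · D_u · h_f · T_b · n_s · n_b = 0.3 × 1.13 × 1.0 × 257 × 1 × 4 = 348.5 kN.
Allowable strength R_n/Ω = 348.5 / 1.5 = 232 kN.

232 kN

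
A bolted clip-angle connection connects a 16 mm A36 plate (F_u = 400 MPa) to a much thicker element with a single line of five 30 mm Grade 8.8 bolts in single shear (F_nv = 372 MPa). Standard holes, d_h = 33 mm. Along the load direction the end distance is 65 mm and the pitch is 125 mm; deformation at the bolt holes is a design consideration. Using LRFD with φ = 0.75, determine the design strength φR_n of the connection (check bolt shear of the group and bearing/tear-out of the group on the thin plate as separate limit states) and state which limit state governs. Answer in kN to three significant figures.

986 kN (bolt shear governs)

Bolt shear: A_b = π·30²/4 = 706.9 mm²; R_n = 372 × 706.9 × 5 × 1 / 1000 = 1315 kN → 0.75 × 1315 = 986 kN.
Bearing (1.2 l_c t F_u ≤ 2.4 d t F_u): upper limit = 2.4·30·16·400 / 1000 = 460.8 kN.
  Edge l_c = 65 − 33/2 = 48.5 → r_n = 372.5 kN; interior l_c = 125 − 33 = 92 → r_n = 460.8 kN.
  R_n,bearing = 1·372.5 + 4·460.8 = 2216 kN → 0.75 × 2216 = 1660 kN.
Bolt shear governs: 986 kN.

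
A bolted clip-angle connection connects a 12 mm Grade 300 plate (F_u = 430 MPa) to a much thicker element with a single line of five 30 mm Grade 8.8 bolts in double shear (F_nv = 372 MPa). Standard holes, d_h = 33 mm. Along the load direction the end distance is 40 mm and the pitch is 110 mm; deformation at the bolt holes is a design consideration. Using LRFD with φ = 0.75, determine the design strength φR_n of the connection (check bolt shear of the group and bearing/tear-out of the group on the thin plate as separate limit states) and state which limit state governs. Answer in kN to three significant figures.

Bolt shear: A_b = π·30²/4 = 706.9 mm²; R_n = 372 × 706.9 × 5 × 2 / 1000 = 2630 kN → 0.75 × 2630 = 1970 kN.
Bearing (1.2 l_c t F_u ≤ 2.4 d t F_u): upper limit = 2.4·30·12·430 / 1000 = 371.5 kN.
  Edge l_c = 40 − 33/2 = 23.5 → r_n = 145.5 kN; interior l_c = 110 − 33 = 77 → r_n = 371.5 kN.
  R_n,bearing = 1·145.5 + 4·371.5 = 1632 kN → 0.75 × 1632 = 1220 kN.
Bearing governs: 1220 kN.

1220 kN (bearing governs)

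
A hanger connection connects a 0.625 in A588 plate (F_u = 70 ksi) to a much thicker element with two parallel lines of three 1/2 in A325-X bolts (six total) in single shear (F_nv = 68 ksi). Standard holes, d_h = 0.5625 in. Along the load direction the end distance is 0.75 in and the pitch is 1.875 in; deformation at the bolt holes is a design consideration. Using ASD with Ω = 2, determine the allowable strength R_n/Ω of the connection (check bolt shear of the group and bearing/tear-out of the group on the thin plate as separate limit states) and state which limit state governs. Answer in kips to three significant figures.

Bolt shear: A_b = π·0.5²/4 = 0.1963 in²; R_n = 68 × 0.1963 × 6 × 1 = 80.11 kips → 80.11 / 2 = 40.1 kips.
Bearing (1.2 l_c t F_u ≤ 2.4 d t F_u): upper limit = 2.4·0.5·0.625·70 = 52.5 kips.
  Edge l_c = 0.75 − 0.5625/2 = 0.4688 → r_n = 24.61 kips; interior l_c = 1.875 − 0.5625 = 1.312 → r_n = 52.5 kips.
  R_n,bearing = 2·24.61 + 4·52.5 = 259.2 kips → 259.2 / 2 = 130 kips.
Bolt shear governs: 40.1 kips.

40.1 kips (bolt shear governs)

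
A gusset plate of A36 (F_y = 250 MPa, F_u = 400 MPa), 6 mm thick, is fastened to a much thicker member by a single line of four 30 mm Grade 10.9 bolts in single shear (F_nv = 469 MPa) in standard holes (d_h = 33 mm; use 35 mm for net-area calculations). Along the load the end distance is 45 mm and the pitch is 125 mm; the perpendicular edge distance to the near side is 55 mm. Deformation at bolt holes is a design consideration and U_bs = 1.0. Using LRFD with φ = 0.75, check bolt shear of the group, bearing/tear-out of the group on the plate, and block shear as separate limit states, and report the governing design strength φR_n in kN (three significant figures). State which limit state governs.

Bolt shear: A_b = π·30²/4 = 706.9 mm²; R_n = 469 × 706.9 × 4 × 1 / 1000 = 1326 kN → 0.75 × 1326 = 995 kN.
Bearing: edge l_c = 28.5, r_n = 82.08 kN; interior l_c = 92, r_n = 172.8 kN; R_n = 82.08 + 3·172.8 = 600.5 kN → 450 kN.
Block shear: A_gv = 2520, A_nv = 1785, A_nt = 225 mm²; R_n = min(0.6F_uA_nv, 0.6F_yA_gv) + U_bs·F_u·A_nt = 468 kN → 351 kN.
Block shear governs: 351 kN.

351 kN (block shear governs)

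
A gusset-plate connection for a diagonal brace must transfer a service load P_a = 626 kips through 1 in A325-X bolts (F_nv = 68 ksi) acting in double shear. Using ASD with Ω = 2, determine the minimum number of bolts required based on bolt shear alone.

A_b = π·1²/4 = 0.7854 in².
Per-bolt allowable strength R_n/Ω = 68 × 0.7854 × 2 / 2 = 53.41 kips.
n ≥ 626 / 53.41 = 11.72 → use 12 bolts.

12 bolts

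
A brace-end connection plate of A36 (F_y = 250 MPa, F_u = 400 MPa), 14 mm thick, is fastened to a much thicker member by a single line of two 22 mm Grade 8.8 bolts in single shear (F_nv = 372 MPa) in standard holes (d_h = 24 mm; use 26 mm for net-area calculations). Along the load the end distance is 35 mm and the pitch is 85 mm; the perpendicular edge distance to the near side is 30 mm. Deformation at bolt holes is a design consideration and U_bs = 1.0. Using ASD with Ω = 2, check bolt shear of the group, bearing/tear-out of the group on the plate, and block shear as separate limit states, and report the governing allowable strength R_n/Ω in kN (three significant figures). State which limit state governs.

Bolt shear: A_b = π·22²/4 = 380.1 mm²; R_n = 372 × 380.1 × 2 × 1 / 1000 = 282.8 kN → 282.8 / 2 = 141 kN.
Bearing: edge l_c = 23, r_n = 154.6 kN; interior l_c = 61, r_n = 295.7 kN; R_n = 154.6 + 1·295.7 = 450.2 kN → 225 kN.
Block shear: A_gv = 1680, A_nv = 1134, A_nt = 238 mm²; R_n = min(0.6F_uA_nv, 0.6F_yA_gv) + U_bs·F_u·A_nt = 347.2 kN → 174 kN.
Bolt shear governs: 141 kN.

141 kN (bolt shear governs)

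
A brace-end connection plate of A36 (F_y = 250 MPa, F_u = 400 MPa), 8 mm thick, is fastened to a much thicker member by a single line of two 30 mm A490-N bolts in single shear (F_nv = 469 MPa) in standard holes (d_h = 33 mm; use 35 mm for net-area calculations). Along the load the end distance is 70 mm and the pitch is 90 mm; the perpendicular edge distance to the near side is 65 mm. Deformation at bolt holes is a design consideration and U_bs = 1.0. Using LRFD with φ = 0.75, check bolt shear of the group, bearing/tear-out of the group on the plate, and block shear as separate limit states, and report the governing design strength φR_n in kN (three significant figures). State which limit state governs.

258 kN (block shear governs)

Bolt shear: A_b = π·30²/4 = 706.9 mm²; R_n = 469 × 706.9 × 2 × 1 / 1000 = 663 kN → 0.75 × 663 = 497 kN.
Bearing: edge l_c = 53.5, r_n = 205.4 kN; interior l_c = 57, r_n = 218.9 kN; R_n = 205.4 + 1·218.9 = 424.3 kN → 318 kN.
Block shear: A_gv = 1280, A_nv = 860, A_nt = 380 mm²; R_n = min(0.6F_uA_nv, 0.6F_yA_gv) + U_bs·F_u·A_nt = 344 kN → 258 kN.
Block shear governs: 258 kN.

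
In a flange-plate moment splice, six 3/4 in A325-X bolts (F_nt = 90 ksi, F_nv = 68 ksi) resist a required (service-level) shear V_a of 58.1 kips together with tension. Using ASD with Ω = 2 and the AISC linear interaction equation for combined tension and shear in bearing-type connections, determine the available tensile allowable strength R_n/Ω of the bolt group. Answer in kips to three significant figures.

A_b = π·0.75²/4 = 0.4418 in²; f_rv = 58.1 / (6 × 0.4418) = 21.92 ksi.
F'_nt = 1.3 F_nt − (Ω F_nt / F_nv) f_rv = 1.3·90 − (2·90/68)·21.92 = 58.98 ksi, capped at F_nt → F'_nt = 58.98 ksi.
R_n = F'_nt · A_b · n = 58.98 × 0.4418 × 6 = 156.3 kips.
Allowable strength R_n/Ω = 156.3 / 2 = 78.2 kips.

78.2 kips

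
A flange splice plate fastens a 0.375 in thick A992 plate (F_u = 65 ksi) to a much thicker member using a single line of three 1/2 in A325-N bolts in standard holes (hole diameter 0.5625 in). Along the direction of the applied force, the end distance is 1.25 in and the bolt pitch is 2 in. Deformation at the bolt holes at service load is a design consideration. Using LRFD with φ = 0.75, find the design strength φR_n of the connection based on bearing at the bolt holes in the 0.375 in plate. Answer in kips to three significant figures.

65.1 kips

Per bolt r_n = 1.2 l_c t F_u ≤ 2.4 d t F_u; upper limit = 2.4 × 0.5 × 0.375 × 65 = 29.25 kips.
Edge bolt: l_c = 1.25 − 0.5625/2 = 0.9688 in → 1.2 × 0.9688 × 0.375 × 65 = 28.34 → r_n = 28.34 kips.
Interior bolts: l_c = 2 − 0.5625 = 1.438 in → 1.2 × 1.438 × 0.375 × 65 = 42.05 → r_n = 29.25 kips.
R_n = 1 × 28.34 + 2 × 29.25 = 86.84 kips.
Design strength φR_n = 0.75 × 86.84 = 65.1 kips.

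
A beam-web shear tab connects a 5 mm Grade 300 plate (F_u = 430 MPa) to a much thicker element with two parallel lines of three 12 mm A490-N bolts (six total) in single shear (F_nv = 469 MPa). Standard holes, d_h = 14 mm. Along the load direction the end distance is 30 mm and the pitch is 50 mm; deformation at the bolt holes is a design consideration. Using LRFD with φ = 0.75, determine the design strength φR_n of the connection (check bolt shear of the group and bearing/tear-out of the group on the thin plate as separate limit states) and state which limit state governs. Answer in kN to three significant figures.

239 kN (bolt shear governs)

Bolt shear: A_b = π·12²/4 = 113.1 mm²; R_n = 469 × 113.1 × 6 × 1 / 1000 = 318.3 kN → 0.75 × 318.3 = 239 kN.
Bearing (1.2 l_c t F_u ≤ 2.4 d t F_u): upper limit = 2.4·12·5·430 / 1000 = 61.92 kN.
  Edge l_c = 30 − 14/2 = 23 → r_n = 59.34 kN; interior l_c = 50 − 14 = 36 → r_n = 61.92 kN.
  R_n,bearing = 2·59.34 + 4·61.92 = 366.4 kN → 0.75 × 366.4 = 275 kN.
Bolt shear governs: 239 kN.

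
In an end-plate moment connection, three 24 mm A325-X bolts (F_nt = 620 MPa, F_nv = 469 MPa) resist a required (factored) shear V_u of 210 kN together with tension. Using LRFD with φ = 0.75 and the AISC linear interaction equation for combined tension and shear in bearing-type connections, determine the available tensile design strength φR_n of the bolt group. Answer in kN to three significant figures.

A_b = π·24²/4 = 452.4 mm²; f_rv = 210 × 1000 / (3 × 452.4) = 154.7 MPa.
F'_nt = 1.3 F_nt − (F_nt / φF_nv) f_rv = 1.3·620 − (620/(0.75·469))·154.7 = 533.3 MPa, capped at F_nt → F'_nt = 533.3 MPa.
R_n = F'_nt · A_b · n = 533.3 × 452.4 × 3 / 1000 = 723.7 kN.
Design strength φR_n = 0.75 × 723.7 = 543 kN.

543 kN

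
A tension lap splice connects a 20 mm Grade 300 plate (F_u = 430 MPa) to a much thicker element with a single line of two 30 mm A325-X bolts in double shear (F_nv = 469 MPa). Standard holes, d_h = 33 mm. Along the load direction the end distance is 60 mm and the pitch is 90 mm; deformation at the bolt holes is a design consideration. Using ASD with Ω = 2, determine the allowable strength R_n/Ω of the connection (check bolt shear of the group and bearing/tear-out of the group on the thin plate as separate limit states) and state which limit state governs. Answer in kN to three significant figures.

Bolt shear: A_b = π·30²/4 = 706.9 mm²; R_n = 469 × 706.9 × 2 × 2 / 1000 = 1326 kN → 1326 / 2 = 663 kN.
Bearing (1.2 l_c t F_u ≤ 2.4 d t F_u): upper limit = 2.4·30·20·430 / 1000 = 619.2 kN.
  Edge l_c = 60 − 33/2 = 43.5 → r_n = 448.9 kN; interior l_c = 90 − 33 = 57 → r_n = 588.2 kN.
  R_n,bearing = 1·448.9 + 1·588.2 = 1037 kN → 1037 / 2 = 519 kN.
Bearing governs: 519 kN.

519 kN (bearing governs)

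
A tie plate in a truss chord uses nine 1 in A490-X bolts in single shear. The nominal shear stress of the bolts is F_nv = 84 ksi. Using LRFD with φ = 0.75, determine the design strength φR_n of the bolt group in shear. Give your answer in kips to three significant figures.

445 kips

A_b = π × 1² / 4 = 0.7854 in².
R_n = F_nv · A_b · n · n_s = 84 × 0.7854 × 9 × 1 = 593.8 kips.
Design strength φR_n = 0.75 × 593.8 = 445 kips.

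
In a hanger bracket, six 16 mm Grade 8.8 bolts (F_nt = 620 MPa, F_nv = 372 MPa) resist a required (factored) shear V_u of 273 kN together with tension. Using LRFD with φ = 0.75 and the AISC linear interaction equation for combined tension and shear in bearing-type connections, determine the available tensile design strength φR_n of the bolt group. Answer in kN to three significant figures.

A_b = π·16²/4 = 201.1 mm²; f_rv = 273 × 1000 / (6 × 201.1) = 226.3 MPa.
F'_nt = 1.3 F_nt − (F_nt / φF_nv) f_rv = 1.3·620 − (620/(0.75·372))·226.3 = 303.1 MPa, capped at F_nt → F'_nt = 303.1 MPa.
R_n = F'_nt · A_b · n = 303.1 × 201.1 × 6 / 1000 = 365.7 kN.
Design strength φR_n = 0.75 × 365.7 = 274 kN.

274 kN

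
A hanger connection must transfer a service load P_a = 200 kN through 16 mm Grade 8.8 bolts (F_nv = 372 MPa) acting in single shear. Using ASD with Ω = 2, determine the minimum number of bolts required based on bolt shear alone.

6 bolts

A_b = π·16²/4 = 201.1 mm².
Per-bolt allowable strength R_n/Ω = 372 × 201.1 × 1 / 1000 / 2 = 37.4 kN.
n ≥ 200 / 37.4 = 5.348 → use 6 bolts.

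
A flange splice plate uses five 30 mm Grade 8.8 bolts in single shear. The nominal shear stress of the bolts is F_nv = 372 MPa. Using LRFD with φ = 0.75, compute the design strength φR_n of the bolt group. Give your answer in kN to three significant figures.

986 kN

A_b = π × 30² / 4 = 706.9 mm².
R_n = F_nv · A_b · n · n_s = 372 × 706.9 × 5 × 1 / 1000 = 1315 kN.
Design strength φR_n = 0.75 × 1315 = 986 kN.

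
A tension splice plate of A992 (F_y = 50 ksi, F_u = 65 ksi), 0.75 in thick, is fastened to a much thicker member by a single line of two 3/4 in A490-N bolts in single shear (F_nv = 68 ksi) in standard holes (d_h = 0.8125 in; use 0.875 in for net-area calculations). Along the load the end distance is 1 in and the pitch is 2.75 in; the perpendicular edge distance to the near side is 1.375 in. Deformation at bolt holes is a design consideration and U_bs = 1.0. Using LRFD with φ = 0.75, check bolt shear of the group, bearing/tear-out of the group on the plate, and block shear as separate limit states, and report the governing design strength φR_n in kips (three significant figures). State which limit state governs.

45.1 kips (bolt shear governs)

Bolt shear: A_b = π·0.75²/4 = 0.4418 in²; R_n = 68 × 0.4418 × 2 × 1 = 60.08 kips → 0.75 × 60.08 = 45.1 kips.
Bearing: edge l_c = 0.5938, r_n = 34.73 kips; interior l_c = 1.938, r_n = 87.75 kips; R_n = 34.73 + 1·87.75 = 122.5 kips → 91.9 kips.
Block shear: A_gv = 2.812, A_nv = 1.828, A_nt = 0.7031 in²; R_n = min(0.6F_uA_nv, 0.6F_yA_gv) + U_bs·F_u·A_nt = 117 kips → 87.8 kips.
Bolt shear governs: 45.1 kips.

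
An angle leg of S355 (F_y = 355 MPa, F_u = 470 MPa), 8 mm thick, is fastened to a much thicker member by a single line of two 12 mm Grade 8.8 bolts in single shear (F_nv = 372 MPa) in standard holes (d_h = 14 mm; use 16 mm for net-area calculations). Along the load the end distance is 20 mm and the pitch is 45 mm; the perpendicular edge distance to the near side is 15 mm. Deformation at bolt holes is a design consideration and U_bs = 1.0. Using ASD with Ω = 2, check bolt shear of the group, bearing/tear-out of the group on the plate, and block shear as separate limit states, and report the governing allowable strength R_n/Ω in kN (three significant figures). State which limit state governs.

42.1 kN (bolt shear governs)

Bolt shear: A_b = π·12²/4 = 113.1 mm²; R_n = 372 × 113.1 × 2 × 1 / 1000 = 84.14 kN → 84.14 / 2 = 42.1 kN.
Bearing: edge l_c = 13, r_n = 58.66 kN; interior l_c = 31, r_n = 108.3 kN; R_n = 58.66 + 1·108.3 = 166.9 kN → 83.5 kN.
Block shear: A_gv = 520, A_nv = 328, A_nt = 56 mm²; R_n = min(0.6F_uA_nv, 0.6F_yA_gv) + U_bs·F_u·A_nt = 118.8 kN → 59.4 kN.
Bolt shear governs: 42.1 kN.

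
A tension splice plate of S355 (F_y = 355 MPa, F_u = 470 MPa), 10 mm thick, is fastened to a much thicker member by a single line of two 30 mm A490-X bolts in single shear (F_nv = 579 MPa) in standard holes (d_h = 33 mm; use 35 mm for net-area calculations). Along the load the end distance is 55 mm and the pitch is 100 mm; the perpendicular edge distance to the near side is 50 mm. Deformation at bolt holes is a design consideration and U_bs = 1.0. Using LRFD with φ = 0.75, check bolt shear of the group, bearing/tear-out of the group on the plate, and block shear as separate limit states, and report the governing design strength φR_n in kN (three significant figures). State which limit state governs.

Bolt shear: A_b = π·30²/4 = 706.9 mm²; R_n = 579 × 706.9 × 2 × 1 / 1000 = 818.5 kN → 0.75 × 818.5 = 614 kN.
Bearing: edge l_c = 38.5, r_n = 217.1 kN; interior l_c = 67, r_n = 338.4 kN; R_n = 217.1 + 1·338.4 = 555.5 kN → 417 kN.
Block shear: A_gv = 1550, A_nv = 1025, A_nt = 325 mm²; R_n = min(0.6F_uA_nv, 0.6F_yA_gv) + U_bs·F_u·A_nt = 441.8 kN → 331 kN.
Block shear governs: 331 kN.

331 kN (block shear governs)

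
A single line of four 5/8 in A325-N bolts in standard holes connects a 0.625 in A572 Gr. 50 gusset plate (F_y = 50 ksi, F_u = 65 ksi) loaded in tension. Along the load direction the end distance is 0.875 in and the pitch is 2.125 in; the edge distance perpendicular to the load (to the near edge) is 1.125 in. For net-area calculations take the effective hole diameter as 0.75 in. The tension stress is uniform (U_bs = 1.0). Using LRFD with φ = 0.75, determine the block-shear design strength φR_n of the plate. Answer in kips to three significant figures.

Shear plane L_v = 0.875 + 3·2.125 = 7.25 in; A_gv = 7.25 × 0.625 = 4.531 in².
A_nv = (7.25 − 3.5·0.75) × 0.625 = 2.891 in².
A_nt = (1.125 − 0.5·0.75) × 0.625 = 0.4688 in².
0.6 F_u A_nv = 112.7 kips; 0.6 F_y A_gv = 135.9 kips → shear rupture governs the shear term.
R_n = 112.7 + 1.0 × 65 × 0.4688 = 143.2 kips.
Design strength φR_n = 0.75 × 143.2 = 107 kips.

107 kips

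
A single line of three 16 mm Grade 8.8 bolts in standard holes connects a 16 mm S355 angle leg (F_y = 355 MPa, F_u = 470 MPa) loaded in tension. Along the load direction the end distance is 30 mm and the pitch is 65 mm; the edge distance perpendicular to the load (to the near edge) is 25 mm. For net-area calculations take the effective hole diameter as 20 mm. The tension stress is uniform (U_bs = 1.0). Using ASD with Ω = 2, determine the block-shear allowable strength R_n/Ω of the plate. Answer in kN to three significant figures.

305 kN

Shear plane L_v = 30 + 2·65 = 160 mm; A_gv = 160 × 16 = 2560 mm².
A_nv = (160 − 2.5·20) × 16 = 1760 mm².
A_nt = (25 − 0.5·20) × 16 = 240 mm².
0.6 F_u A_nv = 496.3 kN; 0.6 F_y A_gv = 545.3 kN → shear rupture governs the shear term.
R_n = 496.3 + 1.0 × 470 × 240 / 1000 = 609.1 kN.
Allowable strength R_n/Ω = 609.1 / 2 = 305 kN.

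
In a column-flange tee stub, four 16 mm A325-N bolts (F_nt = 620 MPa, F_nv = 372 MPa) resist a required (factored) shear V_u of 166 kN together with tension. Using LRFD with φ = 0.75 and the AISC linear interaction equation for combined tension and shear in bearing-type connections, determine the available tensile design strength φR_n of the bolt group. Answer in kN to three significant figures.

210 kN

A_b = π·16²/4 = 201.1 mm²; f_rv = 166 × 1000 / (4 × 201.1) = 206.4 MPa.
F'_nt = 1.3 F_nt − (F_nt / φF_nv) f_rv = 1.3·620 − (620/(0.75·372))·206.4 = 347.3 MPa, capped at F_nt → F'_nt = 347.3 MPa.
R_n = F'_nt · A_b · n = 347.3 × 201.1 × 4 / 1000 = 279.3 kN.
Design strength φR_n = 0.75 × 279.3 = 210 kN.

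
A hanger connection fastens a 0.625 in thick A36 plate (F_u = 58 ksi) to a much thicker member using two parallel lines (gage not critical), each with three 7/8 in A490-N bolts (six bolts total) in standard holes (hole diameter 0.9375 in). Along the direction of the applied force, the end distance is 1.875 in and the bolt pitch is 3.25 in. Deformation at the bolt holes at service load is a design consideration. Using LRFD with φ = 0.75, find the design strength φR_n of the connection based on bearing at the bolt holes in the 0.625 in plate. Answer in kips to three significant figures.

Per bolt r_n = 1.2 l_c t F_u ≤ 2.4 d t F_u; upper limit = 2.4 × 0.875 × 0.625 × 58 = 76.12 kips.
Edge bolt: l_c = 1.875 − 0.9375/2 = 1.406 in → 1.2 × 1.406 × 0.625 × 58 = 61.17 → r_n = 61.17 kips.
Interior bolts: l_c = 3.25 − 0.9375 = 2.312 in → 1.2 × 2.312 × 0.625 × 58 = 100.6 → r_n = 76.12 kips.
R_n = 2 × 61.17 + 4 × 76.12 = 426.8 kips.
Design strength φR_n = 0.75 × 426.8 = 320 kips.

320 kips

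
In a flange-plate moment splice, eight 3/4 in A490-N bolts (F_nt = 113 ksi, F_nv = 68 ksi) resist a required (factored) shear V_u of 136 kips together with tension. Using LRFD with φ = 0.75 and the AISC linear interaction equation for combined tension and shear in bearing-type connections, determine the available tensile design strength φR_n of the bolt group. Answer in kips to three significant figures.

A_b = π·0.75²/4 = 0.4418 in²; f_rv = 136 / (8 × 0.4418) = 38.48 ksi.
F'_nt = 1.3 F_nt − (F_nt / φF_nv) f_rv = 1.3·113 − (113/(0.75·68))·38.48 = 61.64 ksi, capped at F_nt → F'_nt = 61.64 ksi.
R_n = F'_nt · A_b · n = 61.64 × 0.4418 × 8 = 217.9 kips.
Design strength φR_n = 0.75 × 217.9 = 163 kips.

163 kips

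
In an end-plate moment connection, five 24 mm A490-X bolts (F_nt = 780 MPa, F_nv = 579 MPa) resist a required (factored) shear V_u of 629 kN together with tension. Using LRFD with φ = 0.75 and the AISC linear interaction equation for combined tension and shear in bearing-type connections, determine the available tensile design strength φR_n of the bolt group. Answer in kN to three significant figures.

873 kN

A_b = π·24²/4 = 452.4 mm²; f_rv = 629 × 1000 / (5 × 452.4) = 278.1 MPa.
F'_nt = 1.3 F_nt − (F_nt / φF_nv) f_rv = 1.3·780 − (780/(0.75·579))·278.1 = 514.5 MPa, capped at F_nt → F'_nt = 514.5 MPa.
R_n = F'_nt · A_b · n = 514.5 × 452.4 × 5 / 1000 = 1164 kN.
Design strength φR_n = 0.75 × 1164 = 873 kN.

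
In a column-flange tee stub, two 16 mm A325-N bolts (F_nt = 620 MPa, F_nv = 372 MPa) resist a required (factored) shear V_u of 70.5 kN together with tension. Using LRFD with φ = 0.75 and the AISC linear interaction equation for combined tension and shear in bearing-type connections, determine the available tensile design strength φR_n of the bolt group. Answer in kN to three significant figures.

126 kN

A_b = π·16²/4 = 201.1 mm²; f_rv = 70.5 × 1000 / (2 × 201.1) = 175.3 MPa.
F'_nt = 1.3 F_nt − (F_nt / φF_nv) f_rv = 1.3·620 − (620/(0.75·372))·175.3 = 416.4 MPa, capped at F_nt → F'_nt = 416.4 MPa.
R_n = F'_nt · A_b · n = 416.4 × 201.1 × 2 / 1000 = 167.4 kN.
Design strength φR_n = 0.75 × 167.4 = 126 kN.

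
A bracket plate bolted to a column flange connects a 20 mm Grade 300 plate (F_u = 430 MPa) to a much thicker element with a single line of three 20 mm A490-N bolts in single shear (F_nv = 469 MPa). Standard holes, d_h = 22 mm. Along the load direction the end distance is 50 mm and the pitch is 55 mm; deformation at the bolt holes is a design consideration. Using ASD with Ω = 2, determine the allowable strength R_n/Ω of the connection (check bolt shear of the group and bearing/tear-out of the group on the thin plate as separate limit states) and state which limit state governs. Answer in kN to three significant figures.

221 kN (bolt shear governs)

Bolt shear: A_b = π·20²/4 = 314.2 mm²; R_n = 469 × 314.2 × 3 × 1 / 1000 = 442 kN → 442 / 2 = 221 kN.
Bearing (1.2 l_c t F_u ≤ 2.4 d t F_u): upper limit = 2.4·20·20·430 / 1000 = 412.8 kN.
  Edge l_c = 50 − 22/2 = 39 → r_n = 402.5 kN; interior l_c = 55 − 22 = 33 → r_n = 340.6 kN.
  R_n,bearing = 1·402.5 + 2·340.6 = 1084 kN → 1084 / 2 = 542 kN.
Bolt shear governs: 221 kN.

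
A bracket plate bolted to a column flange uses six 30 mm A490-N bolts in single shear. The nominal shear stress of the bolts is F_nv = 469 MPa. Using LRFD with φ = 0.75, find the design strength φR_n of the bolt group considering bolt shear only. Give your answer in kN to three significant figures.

A_b = π × 30² / 4 = 706.9 mm².
R_n = F_nv · A_b · n · n_s = 469 × 706.9 × 6 × 1 / 1000 = 1989 kN.
Design strength φR_n = 0.75 × 1989 = 1490 kN.

1490 kN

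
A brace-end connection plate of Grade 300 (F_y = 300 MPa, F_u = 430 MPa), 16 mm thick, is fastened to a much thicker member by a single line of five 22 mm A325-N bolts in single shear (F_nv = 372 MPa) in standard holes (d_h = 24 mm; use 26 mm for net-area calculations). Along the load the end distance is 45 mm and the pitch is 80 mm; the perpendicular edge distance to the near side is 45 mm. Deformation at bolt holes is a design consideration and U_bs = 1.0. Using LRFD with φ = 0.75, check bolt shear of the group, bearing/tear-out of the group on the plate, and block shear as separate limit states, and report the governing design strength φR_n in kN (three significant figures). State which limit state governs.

Bolt shear: A_b = π·22²/4 = 380.1 mm²; R_n = 372 × 380.1 × 5 × 1 / 1000 = 707 kN → 0.75 × 707 = 530 kN.
Bearing: edge l_c = 33, r_n = 272.4 kN; interior l_c = 56, r_n = 363.3 kN; R_n = 272.4 + 4·363.3 = 1726 kN → 1290 kN.
Block shear: A_gv = 5840, A_nv = 3968, A_nt = 512 mm²; R_n = min(0.6F_uA_nv, 0.6F_yA_gv) + U_bs·F_u·A_nt = 1244 kN → 933 kN.
Bolt shear governs: 530 kN.

530 kN (bolt shear governs)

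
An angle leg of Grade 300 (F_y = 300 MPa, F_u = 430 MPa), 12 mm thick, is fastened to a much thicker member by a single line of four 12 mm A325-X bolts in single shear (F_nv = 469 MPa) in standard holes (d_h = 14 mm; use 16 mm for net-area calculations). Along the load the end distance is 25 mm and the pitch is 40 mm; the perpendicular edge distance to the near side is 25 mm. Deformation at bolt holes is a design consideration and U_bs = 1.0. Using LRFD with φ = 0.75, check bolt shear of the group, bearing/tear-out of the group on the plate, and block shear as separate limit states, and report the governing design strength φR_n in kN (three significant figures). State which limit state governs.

159 kN (bolt shear governs)

Bolt shear: A_b = π·12²/4 = 113.1 mm²; R_n = 469 × 113.1 × 4 × 1 / 1000 = 212.2 kN → 0.75 × 212.2 = 159 kN.
Bearing: edge l_c = 18, r_n = 111.5 kN; interior l_c = 26, r_n = 148.6 kN; R_n = 111.5 + 3·148.6 = 557.3 kN → 418 kN.
Block shear: A_gv = 1740, A_nv = 1068, A_nt = 204 mm²; R_n = min(0.6F_uA_nv, 0.6F_yA_gv) + U_bs·F_u·A_nt = 363.3 kN → 272 kN.
Bolt shear governs: 159 kN.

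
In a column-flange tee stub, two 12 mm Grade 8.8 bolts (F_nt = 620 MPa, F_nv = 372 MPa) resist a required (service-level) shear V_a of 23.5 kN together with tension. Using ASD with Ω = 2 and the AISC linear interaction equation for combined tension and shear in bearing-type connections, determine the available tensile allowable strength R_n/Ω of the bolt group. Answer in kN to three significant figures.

52 kN

A_b = π·12²/4 = 113.1 mm²; f_rv = 23.5 × 1000 / (2 × 113.1) = 103.9 MPa.
F'_nt = 1.3 F_nt − (Ω F_nt / F_nv) f_rv = 1.3·620 − (2·620/372)·103.9 = 459.7 MPa, capped at F_nt → F'_nt = 459.7 MPa.
R_n = F'_nt · A_b · n = 459.7 × 113.1 × 2 / 1000 = 104 kN.
Allowable strength R_n/Ω = 104 / 2 = 52 kN.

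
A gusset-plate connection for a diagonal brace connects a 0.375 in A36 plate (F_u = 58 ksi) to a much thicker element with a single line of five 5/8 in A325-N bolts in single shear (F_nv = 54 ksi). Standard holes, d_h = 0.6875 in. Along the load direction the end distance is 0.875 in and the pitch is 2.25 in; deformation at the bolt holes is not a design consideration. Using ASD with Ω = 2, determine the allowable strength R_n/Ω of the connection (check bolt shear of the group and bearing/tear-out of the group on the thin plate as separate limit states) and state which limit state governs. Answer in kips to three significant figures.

41.4 kips (bolt shear governs)

Bolt shear: A_b = π·0.625²/4 = 0.3068 in²; R_n = 54 × 0.3068 × 5 × 1 = 82.83 kips → 82.83 / 2 = 41.4 kips.
Bearing (1.5 l_c t F_u ≤ 3.0 d t F_u): upper limit = 3.0·0.625·0.375·58 = 40.78 kips.
  Edge l_c = 0.875 − 0.6875/2 = 0.5312 → r_n = 17.33 kips; interior l_c = 2.25 − 0.6875 = 1.562 → r_n = 40.78 kips.
  R_n,bearing = 1·17.33 + 4·40.78 = 180.5 kips → 180.5 / 2 = 90.2 kips.
Bolt shear governs: 41.4 kips.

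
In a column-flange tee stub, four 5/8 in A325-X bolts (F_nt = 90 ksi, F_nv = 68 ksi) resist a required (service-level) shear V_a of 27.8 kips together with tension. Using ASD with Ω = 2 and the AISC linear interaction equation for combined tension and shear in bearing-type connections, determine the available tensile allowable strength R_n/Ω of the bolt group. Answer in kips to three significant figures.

A_b = π·0.625²/4 = 0.3068 in²; f_rv = 27.8 / (4 × 0.3068) = 22.65 ksi.
F'_nt = 1.3 F_nt − (Ω F_nt / F_nv) f_rv = 1.3·90 − (2·90/68)·22.65 = 57.03 ksi, capped at F_nt → F'_nt = 57.03 ksi.
R_n = F'_nt · A_b · n = 57.03 × 0.3068 × 4 = 69.99 kips.
Allowable strength R_n/Ω = 69.99 / 2 = 35 kips.

35 kips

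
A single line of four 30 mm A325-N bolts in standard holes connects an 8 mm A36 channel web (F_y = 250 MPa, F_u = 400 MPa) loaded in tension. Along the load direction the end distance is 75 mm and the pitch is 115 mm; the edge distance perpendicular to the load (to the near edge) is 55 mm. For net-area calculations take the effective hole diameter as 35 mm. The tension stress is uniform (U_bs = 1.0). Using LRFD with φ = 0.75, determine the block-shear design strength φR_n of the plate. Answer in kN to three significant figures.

468 kN

Shear plane L_v = 75 + 3·115 = 420 mm; A_gv = 420 × 8 = 3360 mm².
A_nv = (420 − 3.5·35) × 8 = 2380 mm².
A_nt = (55 − 0.5·35) × 8 = 300 mm².
0.6 F_u A_nv = 571.2 kN; 0.6 F_y A_gv = 504 kN → shear yielding governs the shear term.
R_n = 504 + 1.0 × 400 × 300 / 1000 = 624 kN.
Design strength φR_n = 0.75 × 624 = 468 kN.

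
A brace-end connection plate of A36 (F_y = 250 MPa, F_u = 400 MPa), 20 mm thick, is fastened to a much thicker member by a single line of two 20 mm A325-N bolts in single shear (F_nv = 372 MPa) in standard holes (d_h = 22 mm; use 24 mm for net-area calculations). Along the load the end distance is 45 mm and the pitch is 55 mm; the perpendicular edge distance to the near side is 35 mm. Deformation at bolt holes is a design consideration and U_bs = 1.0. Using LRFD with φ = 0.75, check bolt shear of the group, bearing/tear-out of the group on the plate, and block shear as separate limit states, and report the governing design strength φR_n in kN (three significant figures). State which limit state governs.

Bolt shear: A_b = π·20²/4 = 314.2 mm²; R_n = 372 × 314.2 × 2 × 1 / 1000 = 233.7 kN → 0.75 × 233.7 = 175 kN.
Bearing: edge l_c = 34, r_n = 326.4 kN; interior l_c = 33, r_n = 316.8 kN; R_n = 326.4 + 1·316.8 = 643.2 kN → 482 kN.
Block shear: A_gv = 2000, A_nv = 1280, A_nt = 460 mm²; R_n = min(0.6F_uA_nv, 0.6F_yA_gv) + U_bs·F_u·A_nt = 484 kN → 363 kN.
Bolt shear governs: 175 kN.

175 kN (bolt shear governs)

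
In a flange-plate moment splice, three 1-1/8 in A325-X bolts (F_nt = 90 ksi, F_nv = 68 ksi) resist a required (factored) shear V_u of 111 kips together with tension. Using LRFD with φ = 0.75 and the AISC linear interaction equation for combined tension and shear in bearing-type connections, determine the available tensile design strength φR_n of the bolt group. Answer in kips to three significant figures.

115 kips

A_b = π·1.125²/4 = 0.994 in²; f_rv = 111 / (3 × 0.994) = 37.22 ksi.
F'_nt = 1.3 F_nt − (F_nt / φF_nv) f_rv = 1.3·90 − (90/(0.75·68))·37.22 = 51.31 ksi, capped at F_nt → F'_nt = 51.31 ksi.
R_n = F'_nt · A_b · n = 51.31 × 0.994 × 3 = 153 kips.
Design strength φR_n = 0.75 × 153 = 115 kips.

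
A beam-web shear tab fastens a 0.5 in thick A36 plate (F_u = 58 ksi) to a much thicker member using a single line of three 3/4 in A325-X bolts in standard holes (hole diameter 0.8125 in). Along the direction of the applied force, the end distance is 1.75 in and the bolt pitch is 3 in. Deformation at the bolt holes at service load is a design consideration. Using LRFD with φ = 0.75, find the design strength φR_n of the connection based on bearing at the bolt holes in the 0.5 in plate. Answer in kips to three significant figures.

113 kips

Per bolt r_n = 1.2 l_c t F_u ≤ 2.4 d t F_u; upper limit = 2.4 × 0.75 × 0.5 × 58 = 52.2 kips.
Edge bolt: l_c = 1.75 − 0.8125/2 = 1.344 in → 1.2 × 1.344 × 0.5 × 58 = 46.76 → r_n = 46.76 kips.
Interior bolts: l_c = 3 − 0.8125 = 2.188 in → 1.2 × 2.188 × 0.5 × 58 = 76.12 → r_n = 52.2 kips.
R_n = 1 × 46.76 + 2 × 52.2 = 151.2 kips.
Design strength φR_n = 0.75 × 151.2 = 113 kips.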